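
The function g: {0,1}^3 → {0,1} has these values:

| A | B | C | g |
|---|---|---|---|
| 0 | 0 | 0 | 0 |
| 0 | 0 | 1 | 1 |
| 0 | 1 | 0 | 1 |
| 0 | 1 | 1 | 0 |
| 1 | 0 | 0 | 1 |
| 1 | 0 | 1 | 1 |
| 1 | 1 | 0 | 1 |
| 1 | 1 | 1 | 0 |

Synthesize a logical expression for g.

g(A, B, C) = ((((A' · B') · C') + ((A' · B) · C)) + ((A · B) · C))'

The 0-rows are (0,0,0), (0,1,1), (1,1,1). Take each as a conjunction (¬A·¬B·¬C, ¬A·B·C, A·B·C), form their disjunction, and complement — that gives a formula that is 1 everywhere g is.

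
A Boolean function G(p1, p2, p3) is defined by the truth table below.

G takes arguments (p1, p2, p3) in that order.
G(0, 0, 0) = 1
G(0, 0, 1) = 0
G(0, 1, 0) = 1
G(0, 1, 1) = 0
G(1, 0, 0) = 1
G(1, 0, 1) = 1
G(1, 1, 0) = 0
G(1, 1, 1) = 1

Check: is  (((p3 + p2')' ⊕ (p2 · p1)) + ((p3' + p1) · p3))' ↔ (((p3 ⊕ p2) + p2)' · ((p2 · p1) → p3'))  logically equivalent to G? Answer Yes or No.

Evaluate (((p3 + p2')' ⊕ (p2 · p1)) + ((p3' + p1) · p3))' ↔ (((p3 ⊕ p2) + p2)' · ((p2 · p1) → p3')) on each row and compare to G:
  p1=0, p2=0, p3=0: formula gives 1, G = 1 ✓
  p1=0, p2=0, p3=1: formula gives 0, G = 0 ✓
  p1=0, p2=1, p3=0: formula gives 1, G = 1 ✓
  p1=0, p2=1, p3=1: formula gives 0, G = 0 ✓
  p1=1, p2=0, p3=0: formula gives 1, G = 1 ✓
  … (the remaining 3 rows also agree.)
All 8 rows match — the expression computes G exactly.

Yes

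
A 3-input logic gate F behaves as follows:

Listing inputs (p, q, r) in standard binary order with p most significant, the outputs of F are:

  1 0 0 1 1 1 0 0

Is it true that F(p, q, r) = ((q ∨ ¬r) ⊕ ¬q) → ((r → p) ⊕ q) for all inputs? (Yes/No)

Test each input against both F and the formula:
  p=0, q=0, r=0: formula gives 1, F = 1 ✓
  p=0, q=0, r=1: formula gives 0, F = 0 ✓
  p=0, q=1, r=0: formula gives 0, F = 0 ✓
  p=0, q=1, r=1: formula gives 1, F = 1 ✓
  p=1, q=0, r=0: formula gives 1, F = 1 ✓
  … (the remaining 3 rows also agree.)
All 8 rows match — the expression computes F exactly.

Yes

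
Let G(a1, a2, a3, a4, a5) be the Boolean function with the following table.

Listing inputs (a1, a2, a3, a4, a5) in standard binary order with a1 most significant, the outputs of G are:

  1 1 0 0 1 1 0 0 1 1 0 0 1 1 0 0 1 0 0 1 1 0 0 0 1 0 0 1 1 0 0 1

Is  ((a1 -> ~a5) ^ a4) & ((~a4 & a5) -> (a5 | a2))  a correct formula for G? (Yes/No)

No

Check the formula against G row by row:
  a1=0, a2=0, a3=0, a4=0, a5=0: formula gives 1, G = 1 ✓
  a1=0, a2=0, a3=0, a4=0, a5=1: formula gives 1, G = 1 ✓
  a1=0, a2=0, a3=0, a4=1, a5=0: formula gives 0, G = 0 ✓
  a1=0, a2=0, a3=0, a4=1, a5=1: formula gives 0, G = 0 ✓
  …
  a1=1, a2=0, a3=1, a4=1, a5=1: formula gives 1, but G = 0 ✗
Row (1,0,1,1,1) is a counterexample, so the formula is not equivalent to G.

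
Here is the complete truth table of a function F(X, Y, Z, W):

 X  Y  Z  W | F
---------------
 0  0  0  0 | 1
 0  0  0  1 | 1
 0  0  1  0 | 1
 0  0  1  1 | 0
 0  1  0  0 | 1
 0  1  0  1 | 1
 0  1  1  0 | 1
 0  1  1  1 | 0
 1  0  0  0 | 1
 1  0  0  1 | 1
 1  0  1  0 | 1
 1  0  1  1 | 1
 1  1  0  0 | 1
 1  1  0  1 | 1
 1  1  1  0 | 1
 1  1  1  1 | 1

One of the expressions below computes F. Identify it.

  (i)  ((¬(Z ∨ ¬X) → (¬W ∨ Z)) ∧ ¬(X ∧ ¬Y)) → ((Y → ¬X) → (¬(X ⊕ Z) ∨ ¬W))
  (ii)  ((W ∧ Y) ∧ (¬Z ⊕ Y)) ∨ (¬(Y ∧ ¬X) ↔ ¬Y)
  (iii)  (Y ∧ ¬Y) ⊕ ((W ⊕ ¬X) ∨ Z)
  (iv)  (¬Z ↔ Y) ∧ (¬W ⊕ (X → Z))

(ii) fails at (0,0,1,1): the formula yields 1, F is 0.
(iii) fails at (0,0,0,1): the formula yields 0, F is 1.
(iv) fails at (0,0,0,0): the formula yields 0, F is 1.
That leaves (i). Evaluating it on every row reproduces the table of F exactly.

i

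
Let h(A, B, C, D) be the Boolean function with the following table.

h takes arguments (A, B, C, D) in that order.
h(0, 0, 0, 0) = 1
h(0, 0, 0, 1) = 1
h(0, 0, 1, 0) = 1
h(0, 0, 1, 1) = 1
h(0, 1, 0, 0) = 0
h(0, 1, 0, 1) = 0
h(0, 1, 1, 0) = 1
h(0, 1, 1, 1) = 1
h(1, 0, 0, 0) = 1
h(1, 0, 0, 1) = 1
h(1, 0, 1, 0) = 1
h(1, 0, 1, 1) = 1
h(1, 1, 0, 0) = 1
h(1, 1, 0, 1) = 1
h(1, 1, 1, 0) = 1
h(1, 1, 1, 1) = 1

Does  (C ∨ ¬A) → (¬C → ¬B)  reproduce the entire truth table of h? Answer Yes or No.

Yes

Check the formula against h row by row:
  A=0, B=0, C=0, D=0: formula gives 1, h = 1 ✓
  A=0, B=0, C=0, D=1: formula gives 1, h = 1 ✓
  A=0, B=0, C=1, D=0: formula gives 1, h = 1 ✓
  A=0, B=0, C=1, D=1: formula gives 1, h = 1 ✓
  …and likewise for the remaining 12 rows.
Every row agrees, so the formula is equivalent.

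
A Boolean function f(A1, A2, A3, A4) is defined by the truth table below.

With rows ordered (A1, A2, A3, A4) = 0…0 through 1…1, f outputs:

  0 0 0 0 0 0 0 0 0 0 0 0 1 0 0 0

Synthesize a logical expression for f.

Only row (1,1,0,0) gives 1. That row's minterm A1·A2·¬A3·¬A4 is f directly.

f(A1, A2, A3, A4) = ((A1 ∧ A2) ∧ ¬A3) ∧ ¬A4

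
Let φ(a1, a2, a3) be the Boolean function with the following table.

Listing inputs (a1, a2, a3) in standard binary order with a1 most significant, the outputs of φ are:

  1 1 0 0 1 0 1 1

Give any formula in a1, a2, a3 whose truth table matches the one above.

There are just 3 zero rows: (0,1,0), (0,1,1), (1,0,1). Their minterms are ¬a1·a2·¬a3, ¬a1·a2·a3, a1·¬a2·a3; the OR of those covers precisely the 0-outputs, and negating it yields φ.

φ(a1, a2, a3) = not ((((not a1 and a2) and not a3) or ((not a1 and a2) and a3)) or ((a1 and not a2) and a3))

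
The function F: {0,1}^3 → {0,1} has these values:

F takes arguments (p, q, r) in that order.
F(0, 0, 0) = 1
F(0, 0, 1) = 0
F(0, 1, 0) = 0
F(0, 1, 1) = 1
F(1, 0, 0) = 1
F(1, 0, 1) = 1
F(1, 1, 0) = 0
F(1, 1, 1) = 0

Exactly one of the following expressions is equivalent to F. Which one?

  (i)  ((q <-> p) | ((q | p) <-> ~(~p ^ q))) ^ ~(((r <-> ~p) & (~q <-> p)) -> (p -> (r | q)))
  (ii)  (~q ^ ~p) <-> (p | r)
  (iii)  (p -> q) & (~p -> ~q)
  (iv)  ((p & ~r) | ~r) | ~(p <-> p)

ii

(i) fails at (0,0,1): the formula yields 1, F is 0.
(iii) fails at (0,0,1): the formula yields 1, F is 0.
(iv) fails at (0,1,0): the formula yields 1, F is 0.
Only (ii) survives; checking it on all 8 rows confirms it matches F.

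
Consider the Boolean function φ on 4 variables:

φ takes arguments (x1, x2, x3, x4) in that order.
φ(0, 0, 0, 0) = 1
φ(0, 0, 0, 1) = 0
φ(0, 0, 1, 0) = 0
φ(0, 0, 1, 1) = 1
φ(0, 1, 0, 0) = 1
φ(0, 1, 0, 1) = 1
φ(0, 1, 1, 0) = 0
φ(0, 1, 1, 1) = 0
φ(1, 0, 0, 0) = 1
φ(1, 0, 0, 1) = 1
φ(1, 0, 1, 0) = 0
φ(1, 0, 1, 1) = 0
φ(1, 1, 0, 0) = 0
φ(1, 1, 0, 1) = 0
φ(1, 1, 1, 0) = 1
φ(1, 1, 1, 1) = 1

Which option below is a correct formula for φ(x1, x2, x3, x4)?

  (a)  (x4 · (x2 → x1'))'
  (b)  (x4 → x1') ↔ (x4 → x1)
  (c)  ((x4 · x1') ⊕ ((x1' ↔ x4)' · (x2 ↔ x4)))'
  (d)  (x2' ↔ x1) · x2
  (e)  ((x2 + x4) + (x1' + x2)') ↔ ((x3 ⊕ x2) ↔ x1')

(a): at (0,0,1,0) it gives 1, but φ = 0 — eliminated.
(b): at (0,0,1,0) it gives 1, but φ = 0 — eliminated.
(c): at (0,0,0,0) it gives 0, but φ = 1 — eliminated.
(d): at (0,0,0,0) it gives 0, but φ = 1 — eliminated.
(e) is the remaining candidate, and it agrees with φ on all 16 inputs.

e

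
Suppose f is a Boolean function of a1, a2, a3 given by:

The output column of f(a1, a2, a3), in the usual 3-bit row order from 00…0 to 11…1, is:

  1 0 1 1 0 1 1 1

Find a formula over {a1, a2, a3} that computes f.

f(a1, a2, a3) = NOT (((NOT a1 AND NOT a2) AND a3) OR ((a1 AND NOT a2) AND NOT a3))

The 0-rows are (0,0,1), (1,0,0). Take each as a conjunction (¬a1·¬a2·a3, a1·¬a2·¬a3), form their disjunction, and complement — that gives a formula that is 1 everywhere f is.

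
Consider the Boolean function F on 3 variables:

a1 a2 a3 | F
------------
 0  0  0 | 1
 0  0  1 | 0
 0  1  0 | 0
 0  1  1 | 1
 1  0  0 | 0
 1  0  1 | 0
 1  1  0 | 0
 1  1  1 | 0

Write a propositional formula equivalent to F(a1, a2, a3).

F(a1, a2, a3) = ((~a1 & ~a2) & ~a3) | ((~a1 & a2) & a3)

F=1 on 2 inputs: (0,0,0), (0,1,1). Reading each as a conjunction of literals (¬a1·¬a2·¬a3, ¬a1·a2·a3) and taking the OR gives the canonical DNF.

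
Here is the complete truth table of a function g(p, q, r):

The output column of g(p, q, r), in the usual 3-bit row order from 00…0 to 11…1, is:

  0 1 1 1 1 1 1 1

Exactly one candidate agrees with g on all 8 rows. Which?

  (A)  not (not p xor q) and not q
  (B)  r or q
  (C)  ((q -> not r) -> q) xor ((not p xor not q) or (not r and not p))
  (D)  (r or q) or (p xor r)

D

(A): at (0,0,1) it gives 0, but g = 1 — eliminated.
(B): at (1,0,0) it gives 0, but g = 1 — eliminated.
(C): at (0,0,0) it gives 1, but g = 0 — eliminated.
That leaves (D). Evaluating it on every row reproduces the table of g exactly.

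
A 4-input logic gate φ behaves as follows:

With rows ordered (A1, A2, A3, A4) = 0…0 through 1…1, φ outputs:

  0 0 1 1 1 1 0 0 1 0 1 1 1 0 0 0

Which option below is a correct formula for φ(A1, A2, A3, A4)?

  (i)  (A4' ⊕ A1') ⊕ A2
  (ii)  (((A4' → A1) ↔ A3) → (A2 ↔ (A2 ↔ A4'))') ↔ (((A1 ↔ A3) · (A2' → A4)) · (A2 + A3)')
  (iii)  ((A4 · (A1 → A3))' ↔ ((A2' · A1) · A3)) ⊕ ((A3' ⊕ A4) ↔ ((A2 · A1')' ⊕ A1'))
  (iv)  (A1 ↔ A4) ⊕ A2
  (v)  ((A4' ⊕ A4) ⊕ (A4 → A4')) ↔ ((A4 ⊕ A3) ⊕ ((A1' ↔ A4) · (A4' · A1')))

(i): at (0,0,0,1) it gives 1, but φ = 0 — eliminated.
(ii): at (0,0,0,0) it gives 1, but φ = 0 — eliminated.
(iv): at (0,0,0,0) it gives 1, but φ = 0 — eliminated.
(v): at (0,0,0,0) it gives 1, but φ = 0 — eliminated.
Only (iii) survives; checking it on all 16 rows confirms it matches φ.

iii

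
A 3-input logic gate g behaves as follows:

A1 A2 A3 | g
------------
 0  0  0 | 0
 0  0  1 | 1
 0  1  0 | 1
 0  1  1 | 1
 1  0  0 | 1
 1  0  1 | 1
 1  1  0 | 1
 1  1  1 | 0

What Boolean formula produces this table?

g(A1, A2, A3) = ~(((~A1 & ~A2) & ~A3) | ((A1 & A2) & A3))

There are just 2 zero rows: (0,0,0), (1,1,1). Their minterms are ¬A1·¬A2·¬A3, A1·A2·A3; the OR of those covers precisely the 0-outputs, and negating it yields g.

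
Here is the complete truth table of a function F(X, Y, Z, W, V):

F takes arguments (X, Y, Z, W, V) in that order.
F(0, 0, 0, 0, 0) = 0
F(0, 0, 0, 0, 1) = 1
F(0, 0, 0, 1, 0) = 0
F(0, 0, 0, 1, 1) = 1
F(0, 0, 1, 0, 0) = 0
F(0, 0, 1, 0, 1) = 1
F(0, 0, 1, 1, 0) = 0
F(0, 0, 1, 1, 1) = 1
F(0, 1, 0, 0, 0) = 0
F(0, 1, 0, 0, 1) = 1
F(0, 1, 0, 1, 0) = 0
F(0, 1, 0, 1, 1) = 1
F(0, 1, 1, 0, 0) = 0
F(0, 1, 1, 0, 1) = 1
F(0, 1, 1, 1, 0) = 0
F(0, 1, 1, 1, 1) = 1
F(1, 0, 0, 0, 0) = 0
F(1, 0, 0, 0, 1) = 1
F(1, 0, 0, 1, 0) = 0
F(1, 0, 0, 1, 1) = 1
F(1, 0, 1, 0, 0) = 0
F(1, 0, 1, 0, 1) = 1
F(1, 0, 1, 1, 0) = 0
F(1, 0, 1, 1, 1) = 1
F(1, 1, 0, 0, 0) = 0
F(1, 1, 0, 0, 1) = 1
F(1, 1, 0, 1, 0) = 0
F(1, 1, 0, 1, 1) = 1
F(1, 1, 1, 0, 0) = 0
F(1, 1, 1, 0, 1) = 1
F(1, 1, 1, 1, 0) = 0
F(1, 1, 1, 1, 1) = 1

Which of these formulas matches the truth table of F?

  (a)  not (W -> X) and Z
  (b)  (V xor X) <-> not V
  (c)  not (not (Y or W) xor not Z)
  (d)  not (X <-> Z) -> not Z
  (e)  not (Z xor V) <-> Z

e

(a): at (0,0,0,0,1) it gives 0, but F = 1 — eliminated.
(b): at (0,0,0,0,1) it gives 0, but F = 1 — eliminated.
(c): at (0,0,0,0,0) it gives 1, but F = 0 — eliminated.
(d): at (0,0,0,0,0) it gives 1, but F = 0 — eliminated.
That leaves (e). Evaluating it on every row reproduces the table of F exactly.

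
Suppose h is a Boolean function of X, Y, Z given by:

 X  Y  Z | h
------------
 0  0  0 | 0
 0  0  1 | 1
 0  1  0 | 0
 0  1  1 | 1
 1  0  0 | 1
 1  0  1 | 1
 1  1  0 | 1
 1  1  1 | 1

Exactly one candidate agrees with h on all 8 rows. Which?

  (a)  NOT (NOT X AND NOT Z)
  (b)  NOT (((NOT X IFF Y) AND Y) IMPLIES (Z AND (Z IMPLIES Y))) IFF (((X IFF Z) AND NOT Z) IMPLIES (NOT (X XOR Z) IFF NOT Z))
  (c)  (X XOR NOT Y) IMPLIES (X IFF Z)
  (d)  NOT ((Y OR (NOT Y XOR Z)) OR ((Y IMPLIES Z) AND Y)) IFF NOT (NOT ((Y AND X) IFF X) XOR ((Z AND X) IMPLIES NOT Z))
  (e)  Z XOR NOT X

a

(b) fails at (0,0,1): the formula yields 0, h is 1.
(c) fails at (0,0,0): the formula yields 1, h is 0.
(d) fails at (0,0,0): the formula yields 1, h is 0.
(e) fails at (0,0,0): the formula yields 1, h is 0.
(a) is the remaining candidate, and it agrees with h on all 8 inputs.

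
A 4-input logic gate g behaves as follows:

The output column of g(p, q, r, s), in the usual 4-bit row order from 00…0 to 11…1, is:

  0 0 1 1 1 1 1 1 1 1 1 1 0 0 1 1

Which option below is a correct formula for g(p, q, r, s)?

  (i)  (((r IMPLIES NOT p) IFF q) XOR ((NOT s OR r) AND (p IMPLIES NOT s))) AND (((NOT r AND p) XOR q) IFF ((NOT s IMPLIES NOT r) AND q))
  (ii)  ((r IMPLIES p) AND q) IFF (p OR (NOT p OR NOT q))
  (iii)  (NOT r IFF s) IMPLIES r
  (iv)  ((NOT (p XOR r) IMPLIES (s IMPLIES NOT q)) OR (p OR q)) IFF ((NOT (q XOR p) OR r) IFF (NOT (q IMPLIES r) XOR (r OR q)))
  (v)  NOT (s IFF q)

(i) fails at (0,0,0,0): the formula yields 1, g is 0.
(ii) fails at (0,0,1,0): the formula yields 0, g is 1.
(iii) fails at (0,0,0,0): the formula yields 1, g is 0.
(v) fails at (0,0,0,1): the formula yields 1, g is 0.
(iv) is the remaining candidate, and it agrees with g on all 16 inputs.

iv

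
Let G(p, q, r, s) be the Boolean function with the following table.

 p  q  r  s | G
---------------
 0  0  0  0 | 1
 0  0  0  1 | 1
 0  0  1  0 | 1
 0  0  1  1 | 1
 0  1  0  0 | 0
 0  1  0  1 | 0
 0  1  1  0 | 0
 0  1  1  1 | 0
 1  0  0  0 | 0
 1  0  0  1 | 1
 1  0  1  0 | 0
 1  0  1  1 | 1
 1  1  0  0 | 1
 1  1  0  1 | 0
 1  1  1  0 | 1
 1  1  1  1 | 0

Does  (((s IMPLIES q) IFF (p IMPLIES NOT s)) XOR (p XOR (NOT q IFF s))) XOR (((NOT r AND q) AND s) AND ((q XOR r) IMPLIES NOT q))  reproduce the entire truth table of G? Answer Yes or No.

No

Evaluate (((s IMPLIES q) IFF (p IMPLIES NOT s)) XOR (p XOR (NOT q IFF s))) XOR (((NOT r AND q) AND s) AND ((q XOR r) IMPLIES NOT q)) on each row and compare to G:
  p=0, q=0, r=0, s=0: formula gives 1, G = 1 ✓
  p=0, q=0, r=0, s=1: formula gives 1, G = 1 ✓
  p=0, q=0, r=1, s=0: formula gives 1, G = 1 ✓
  p=0, q=0, r=1, s=1: formula gives 1, G = 1 ✓
  …
  p=0, q=1, r=0, s=1: formula gives 1, but G = 0 ✗
A single disagreement suffices: at (0,1,0,1) they differ, so the formula does not compute G.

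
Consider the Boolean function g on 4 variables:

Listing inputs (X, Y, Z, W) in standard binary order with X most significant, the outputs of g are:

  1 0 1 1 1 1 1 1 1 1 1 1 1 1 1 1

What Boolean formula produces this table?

g(X, Y, Z, W) = not (((not X and not Y) and not Z) and W)

Only row (0,0,0,1) gives 0. So g is 1 everywhere except there — the complement of the minterm ¬X·¬Y·¬Z·W.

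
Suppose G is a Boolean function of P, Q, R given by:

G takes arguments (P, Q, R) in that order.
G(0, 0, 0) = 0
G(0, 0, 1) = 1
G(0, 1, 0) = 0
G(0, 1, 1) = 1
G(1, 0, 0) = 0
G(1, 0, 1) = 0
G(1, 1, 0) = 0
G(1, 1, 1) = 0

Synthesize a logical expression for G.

The 1-rows are (0,0,1), (0,1,1). Each contributes one minterm — ¬P·¬Q·R; ¬P·Q·R — and their disjunction is a sum-of-products form of G.

G(P, Q, R) = ((not P and not Q) and R) or ((not P and Q) and R)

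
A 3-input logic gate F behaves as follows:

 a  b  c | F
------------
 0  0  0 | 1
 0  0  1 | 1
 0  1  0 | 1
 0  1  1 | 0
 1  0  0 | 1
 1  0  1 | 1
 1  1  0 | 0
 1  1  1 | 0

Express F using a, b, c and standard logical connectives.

F(a, b, c) = NOT ((((NOT a AND b) AND c) OR ((a AND b) AND NOT c)) OR ((a AND b) AND c))

There are just 3 zero rows: (0,1,1), (1,1,0), (1,1,1). Their minterms are ¬a·b·c, a·b·¬c, a·b·c; the OR of those covers precisely the 0-outputs, and negating it yields F.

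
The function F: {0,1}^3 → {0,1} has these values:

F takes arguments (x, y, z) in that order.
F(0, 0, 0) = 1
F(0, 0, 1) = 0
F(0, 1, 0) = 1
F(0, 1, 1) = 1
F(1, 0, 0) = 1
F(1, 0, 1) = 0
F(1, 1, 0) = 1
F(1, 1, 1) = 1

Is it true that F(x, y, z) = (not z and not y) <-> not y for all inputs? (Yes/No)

Evaluate (not z and not y) <-> not y on each row and compare to F:
  x=0, y=0, z=0: formula gives 1, F = 1 ✓
  x=0, y=0, z=1: formula gives 0, F = 0 ✓
  x=0, y=1, z=0: formula gives 1, F = 1 ✓
  x=0, y=1, z=1: formula gives 1, F = 1 ✓
  x=1, y=0, z=0: formula gives 1, F = 1 ✓
  …and likewise for the remaining 3 rows.
No disagreement on any input; they are logically equivalent.

Yes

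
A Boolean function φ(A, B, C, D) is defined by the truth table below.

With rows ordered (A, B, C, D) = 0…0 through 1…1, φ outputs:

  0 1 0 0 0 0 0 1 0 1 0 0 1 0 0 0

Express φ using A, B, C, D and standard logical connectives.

φ=1 on 4 inputs: (0,0,0,1), (0,1,1,1), (1,0,0,1), (1,1,0,0). Reading each as a conjunction of literals (¬A·¬B·¬C·D, ¬A·B·C·D, A·¬B·¬C·D, A·B·¬C·¬D) and taking the OR gives the canonical DNF.

φ(A, B, C, D) = (((((not A and not B) and not C) and D) or (((not A and B) and C) and D)) or (((A and not B) and not C) and D)) or (((A and B) and not C) and not D)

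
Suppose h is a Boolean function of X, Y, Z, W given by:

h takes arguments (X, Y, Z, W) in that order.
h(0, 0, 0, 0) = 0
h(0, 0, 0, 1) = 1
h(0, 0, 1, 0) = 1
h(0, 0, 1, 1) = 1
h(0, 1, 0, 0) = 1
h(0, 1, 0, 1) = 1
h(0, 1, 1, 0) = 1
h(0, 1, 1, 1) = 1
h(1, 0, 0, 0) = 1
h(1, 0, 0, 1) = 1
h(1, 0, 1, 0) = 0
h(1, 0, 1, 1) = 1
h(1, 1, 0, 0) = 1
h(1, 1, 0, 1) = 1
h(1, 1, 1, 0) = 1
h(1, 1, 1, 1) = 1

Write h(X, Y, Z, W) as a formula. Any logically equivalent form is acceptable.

h(X, Y, Z, W) = ¬((((¬X ∧ ¬Y) ∧ ¬Z) ∧ ¬W) ∨ (((X ∧ ¬Y) ∧ Z) ∧ ¬W))

There are just 2 zero rows: (0,0,0,0), (1,0,1,0). Their minterms are ¬X·¬Y·¬Z·¬W, X·¬Y·Z·¬W; the OR of those covers precisely the 0-outputs, and negating it yields h.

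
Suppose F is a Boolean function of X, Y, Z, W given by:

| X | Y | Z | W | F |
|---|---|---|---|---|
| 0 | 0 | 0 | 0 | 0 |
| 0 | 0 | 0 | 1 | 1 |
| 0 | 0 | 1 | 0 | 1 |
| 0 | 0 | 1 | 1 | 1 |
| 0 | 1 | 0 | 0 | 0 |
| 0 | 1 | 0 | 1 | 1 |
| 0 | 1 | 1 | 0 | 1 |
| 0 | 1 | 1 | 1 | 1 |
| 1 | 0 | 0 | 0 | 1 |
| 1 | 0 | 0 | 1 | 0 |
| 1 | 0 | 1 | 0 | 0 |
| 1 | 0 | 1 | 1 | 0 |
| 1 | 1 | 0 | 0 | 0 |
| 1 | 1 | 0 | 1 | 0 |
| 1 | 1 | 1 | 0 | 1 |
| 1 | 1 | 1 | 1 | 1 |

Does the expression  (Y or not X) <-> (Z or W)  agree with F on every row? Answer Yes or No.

Evaluate (Y or not X) <-> (Z or W) on each row and compare to F:
  X=0, Y=0, Z=0, W=0: formula gives 0, F = 0 ✓
  X=0, Y=0, Z=0, W=1: formula gives 1, F = 1 ✓
  X=0, Y=0, Z=1, W=0: formula gives 1, F = 1 ✓
  X=0, Y=0, Z=1, W=1: formula gives 1, F = 1 ✓
  …
  X=1, Y=1, Z=0, W=1: formula gives 1, but F = 0 ✗
A single disagreement suffices: at (1,1,0,1) they differ, so the formula does not compute F.

No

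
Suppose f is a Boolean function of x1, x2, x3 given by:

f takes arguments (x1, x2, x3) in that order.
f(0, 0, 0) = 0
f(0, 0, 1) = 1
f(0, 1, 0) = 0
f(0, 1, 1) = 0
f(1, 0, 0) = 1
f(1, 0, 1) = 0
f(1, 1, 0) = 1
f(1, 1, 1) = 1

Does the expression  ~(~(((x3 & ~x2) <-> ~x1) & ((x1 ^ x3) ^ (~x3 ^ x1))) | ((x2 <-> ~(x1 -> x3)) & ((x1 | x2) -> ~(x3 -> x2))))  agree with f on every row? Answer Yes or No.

Check the formula against f row by row:
  x1=0, x2=0, x3=0: formula gives 0, f = 0 ✓
  x1=0, x2=0, x3=1: formula gives 0, but f = 1 ✗
Row (0,0,1) is a counterexample, so the formula is not equivalent to f.

No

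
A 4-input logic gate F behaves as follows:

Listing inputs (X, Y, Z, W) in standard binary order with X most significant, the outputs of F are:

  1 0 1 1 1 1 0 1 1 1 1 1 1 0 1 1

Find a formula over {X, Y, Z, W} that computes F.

The 0-rows are (0,0,0,1), (0,1,1,0), (1,1,0,1). Take each as a conjunction (¬X·¬Y·¬Z·W, ¬X·Y·Z·¬W, X·Y·¬Z·W), form their disjunction, and complement — that gives a formula that is 1 everywhere F is.

F(X, Y, Z, W) = NOT (((((NOT X AND NOT Y) AND NOT Z) AND W) OR (((NOT X AND Y) AND Z) AND NOT W)) OR (((X AND Y) AND NOT Z) AND W))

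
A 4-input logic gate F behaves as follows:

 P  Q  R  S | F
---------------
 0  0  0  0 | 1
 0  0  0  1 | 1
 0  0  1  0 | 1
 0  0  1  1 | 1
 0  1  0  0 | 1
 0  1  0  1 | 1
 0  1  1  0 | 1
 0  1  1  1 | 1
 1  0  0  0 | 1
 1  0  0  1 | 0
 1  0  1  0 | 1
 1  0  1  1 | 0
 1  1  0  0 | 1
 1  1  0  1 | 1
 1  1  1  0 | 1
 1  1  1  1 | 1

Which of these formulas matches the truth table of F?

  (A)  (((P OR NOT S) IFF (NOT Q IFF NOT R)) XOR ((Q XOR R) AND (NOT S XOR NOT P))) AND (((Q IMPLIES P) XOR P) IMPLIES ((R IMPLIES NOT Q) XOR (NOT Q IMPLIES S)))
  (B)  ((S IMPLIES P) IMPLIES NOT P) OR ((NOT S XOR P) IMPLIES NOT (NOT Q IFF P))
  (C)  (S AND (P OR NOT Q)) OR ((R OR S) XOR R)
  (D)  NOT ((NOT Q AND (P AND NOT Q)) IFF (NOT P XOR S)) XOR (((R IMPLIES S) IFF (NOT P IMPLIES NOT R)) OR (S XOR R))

(A) disagrees with F on (0,0,0,1) (formula → 0, table → 1); rule it out.
(C) disagrees with F on (0,0,0,0) (formula → 0, table → 1); rule it out.
(D) disagrees with F on (0,0,0,0) (formula → 0, table → 1); rule it out.
Only (B) survives; checking it on all 16 rows confirms it matches F.

B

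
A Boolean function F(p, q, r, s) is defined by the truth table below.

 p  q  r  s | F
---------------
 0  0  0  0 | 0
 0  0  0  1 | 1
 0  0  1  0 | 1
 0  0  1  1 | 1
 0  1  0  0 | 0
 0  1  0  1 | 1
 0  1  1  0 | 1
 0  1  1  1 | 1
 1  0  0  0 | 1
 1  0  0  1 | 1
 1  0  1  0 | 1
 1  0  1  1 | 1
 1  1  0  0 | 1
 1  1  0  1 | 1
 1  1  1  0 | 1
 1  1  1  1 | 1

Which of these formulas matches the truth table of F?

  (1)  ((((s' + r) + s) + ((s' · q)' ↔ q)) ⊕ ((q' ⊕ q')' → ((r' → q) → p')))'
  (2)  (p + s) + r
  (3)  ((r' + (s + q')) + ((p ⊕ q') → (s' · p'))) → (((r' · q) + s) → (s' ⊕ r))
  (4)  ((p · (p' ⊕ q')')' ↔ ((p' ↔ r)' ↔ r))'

(1) fails at (0,0,0,0): the formula yields 1, F is 0.
(3) fails at (0,0,0,0): the formula yields 1, F is 0.
(4) fails at (0,0,0,0): the formula yields 1, F is 0.
Only (2) survives; checking it on all 16 rows confirms it matches F.

2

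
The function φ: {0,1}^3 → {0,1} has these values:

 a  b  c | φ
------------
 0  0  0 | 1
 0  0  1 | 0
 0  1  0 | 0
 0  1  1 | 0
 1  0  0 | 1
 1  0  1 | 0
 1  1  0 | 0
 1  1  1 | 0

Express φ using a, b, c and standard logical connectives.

φ(a, b, c) = ((¬a ∧ ¬b) ∧ ¬c) ∨ ((a ∧ ¬b) ∧ ¬c)

Collect the rows where φ=1 — (0,0,0), (1,0,0) — and write one minterm per row: ¬a·¬b·¬c, a·¬b·¬c. Their union (logical OR) reproduces the table exactly.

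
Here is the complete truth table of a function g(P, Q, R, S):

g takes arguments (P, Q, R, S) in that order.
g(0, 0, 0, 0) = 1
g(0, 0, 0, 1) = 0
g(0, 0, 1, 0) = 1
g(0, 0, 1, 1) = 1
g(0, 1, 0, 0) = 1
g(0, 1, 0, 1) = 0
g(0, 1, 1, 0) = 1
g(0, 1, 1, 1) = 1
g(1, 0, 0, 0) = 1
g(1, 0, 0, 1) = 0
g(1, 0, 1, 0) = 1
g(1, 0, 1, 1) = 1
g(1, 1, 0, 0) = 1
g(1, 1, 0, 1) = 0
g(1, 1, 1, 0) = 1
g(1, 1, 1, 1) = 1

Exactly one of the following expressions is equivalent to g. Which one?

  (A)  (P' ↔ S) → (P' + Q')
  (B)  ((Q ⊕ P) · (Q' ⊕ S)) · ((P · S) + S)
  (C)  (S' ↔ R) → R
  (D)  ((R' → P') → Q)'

(A) fails at (0,0,0,1): the formula yields 1, g is 0.
(B) fails at (0,0,0,0): the formula yields 0, g is 1.
(D) fails at (0,0,0,1): the formula yields 1, g is 0.
(C) is the remaining candidate, and it agrees with g on all 16 inputs.

C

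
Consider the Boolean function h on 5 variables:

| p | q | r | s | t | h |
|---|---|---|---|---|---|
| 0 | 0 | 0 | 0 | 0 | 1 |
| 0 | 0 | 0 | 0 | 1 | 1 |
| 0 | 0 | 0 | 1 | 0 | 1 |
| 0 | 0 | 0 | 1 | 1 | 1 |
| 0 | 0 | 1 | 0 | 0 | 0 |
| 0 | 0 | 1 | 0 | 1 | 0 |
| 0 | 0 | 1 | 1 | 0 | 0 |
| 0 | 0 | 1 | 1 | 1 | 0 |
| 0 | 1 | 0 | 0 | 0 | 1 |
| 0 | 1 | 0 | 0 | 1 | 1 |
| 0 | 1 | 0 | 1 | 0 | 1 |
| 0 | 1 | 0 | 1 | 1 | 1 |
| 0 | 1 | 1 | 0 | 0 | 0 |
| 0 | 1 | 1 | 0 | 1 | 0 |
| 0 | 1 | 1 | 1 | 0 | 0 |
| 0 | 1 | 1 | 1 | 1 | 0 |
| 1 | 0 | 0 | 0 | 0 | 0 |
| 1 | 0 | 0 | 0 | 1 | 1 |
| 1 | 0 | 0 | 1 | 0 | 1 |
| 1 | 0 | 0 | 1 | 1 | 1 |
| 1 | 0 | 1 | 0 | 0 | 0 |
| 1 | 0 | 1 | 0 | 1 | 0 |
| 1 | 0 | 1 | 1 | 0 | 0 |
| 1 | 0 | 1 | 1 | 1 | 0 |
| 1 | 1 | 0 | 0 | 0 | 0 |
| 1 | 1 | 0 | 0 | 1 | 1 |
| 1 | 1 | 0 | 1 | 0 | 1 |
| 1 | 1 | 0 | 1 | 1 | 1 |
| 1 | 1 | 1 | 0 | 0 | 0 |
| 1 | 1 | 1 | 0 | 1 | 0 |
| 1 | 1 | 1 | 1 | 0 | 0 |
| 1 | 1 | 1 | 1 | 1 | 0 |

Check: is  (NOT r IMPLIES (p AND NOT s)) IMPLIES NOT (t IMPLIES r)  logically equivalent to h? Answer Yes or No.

Yes

Test each input against both h and the formula:
  p=0, q=0, r=0, s=0, t=0: formula gives 1, h = 1 ✓
  p=0, q=0, r=0, s=0, t=1: formula gives 1, h = 1 ✓
  p=0, q=0, r=0, s=1, t=0: formula gives 1, h = 1 ✓
  p=0, q=0, r=0, s=1, t=1: formula gives 1, h = 1 ✓
  … (the remaining 28 rows also agree.)
No disagreement on any input; they are logically equivalent.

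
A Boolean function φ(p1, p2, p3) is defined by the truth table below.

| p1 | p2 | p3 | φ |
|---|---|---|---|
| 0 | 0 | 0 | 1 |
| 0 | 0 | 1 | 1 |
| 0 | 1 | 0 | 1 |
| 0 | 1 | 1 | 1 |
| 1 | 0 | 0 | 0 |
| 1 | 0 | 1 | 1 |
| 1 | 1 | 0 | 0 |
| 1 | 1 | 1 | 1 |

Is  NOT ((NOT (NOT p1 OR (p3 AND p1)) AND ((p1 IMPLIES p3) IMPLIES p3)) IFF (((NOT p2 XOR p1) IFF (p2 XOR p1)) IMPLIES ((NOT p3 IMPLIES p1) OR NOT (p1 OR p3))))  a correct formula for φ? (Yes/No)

Yes

Test each input against both φ and the formula:
  p1=0, p2=0, p3=0: formula gives 1, φ = 1 ✓
  p1=0, p2=0, p3=1: formula gives 1, φ = 1 ✓
  p1=0, p2=1, p3=0: formula gives 1, φ = 1 ✓
  p1=0, p2=1, p3=1: formula gives 1, φ = 1 ✓
  p1=1, p2=0, p3=0: formula gives 0, φ = 0 ✓
  …and likewise for the remaining 3 rows.
Every row agrees, so the formula is equivalent.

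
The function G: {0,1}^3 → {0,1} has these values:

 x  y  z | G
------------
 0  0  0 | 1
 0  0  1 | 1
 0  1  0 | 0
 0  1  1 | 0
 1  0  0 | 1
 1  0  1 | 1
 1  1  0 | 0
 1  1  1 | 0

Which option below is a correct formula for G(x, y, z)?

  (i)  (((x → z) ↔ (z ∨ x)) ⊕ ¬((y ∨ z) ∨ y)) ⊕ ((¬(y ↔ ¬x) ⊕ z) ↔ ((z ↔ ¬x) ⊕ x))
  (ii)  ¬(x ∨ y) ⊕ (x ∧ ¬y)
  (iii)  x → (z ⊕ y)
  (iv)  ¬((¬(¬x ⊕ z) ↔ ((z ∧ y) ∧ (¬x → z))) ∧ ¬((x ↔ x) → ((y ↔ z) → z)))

(i): at (0,1,0) it gives 1, but G = 0 — eliminated.
(iii): at (0,1,0) it gives 1, but G = 0 — eliminated.
(iv): at (0,0,0) it gives 0, but G = 1 — eliminated.
Only (ii) survives; checking it on all 8 rows confirms it matches G.

ii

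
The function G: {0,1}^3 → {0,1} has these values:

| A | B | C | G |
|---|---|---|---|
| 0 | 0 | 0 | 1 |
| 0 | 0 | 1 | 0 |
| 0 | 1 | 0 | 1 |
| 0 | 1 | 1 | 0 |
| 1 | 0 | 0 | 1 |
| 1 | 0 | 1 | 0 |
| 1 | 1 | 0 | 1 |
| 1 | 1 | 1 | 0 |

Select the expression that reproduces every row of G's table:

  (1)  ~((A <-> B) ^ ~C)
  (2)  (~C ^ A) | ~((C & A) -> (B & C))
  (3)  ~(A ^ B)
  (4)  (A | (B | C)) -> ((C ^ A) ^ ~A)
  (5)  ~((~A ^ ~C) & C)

(1) disagrees with G on (0,1,0) (formula → 0, table → 1); rule it out.
(2) disagrees with G on (1,0,0) (formula → 0, table → 1); rule it out.
(3) disagrees with G on (0,0,1) (formula → 1, table → 0); rule it out.
(5) disagrees with G on (1,0,1) (formula → 1, table → 0); rule it out.
That leaves (4). Evaluating it on every row reproduces the table of G exactly.

4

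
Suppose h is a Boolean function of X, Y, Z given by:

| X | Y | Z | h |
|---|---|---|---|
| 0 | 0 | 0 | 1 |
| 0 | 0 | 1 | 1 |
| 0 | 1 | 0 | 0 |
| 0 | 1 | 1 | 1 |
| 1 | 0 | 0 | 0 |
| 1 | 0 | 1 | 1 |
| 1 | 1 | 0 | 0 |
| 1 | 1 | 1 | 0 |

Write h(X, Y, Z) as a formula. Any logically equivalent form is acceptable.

The 1-rows are (0,0,0), (0,0,1), (0,1,1), (1,0,1). Each contributes one minterm — ¬X·¬Y·¬Z; ¬X·¬Y·Z; ¬X·Y·Z; X·¬Y·Z — and their disjunction is a sum-of-products form of h.

h(X, Y, Z) = ((((¬X ∧ ¬Y) ∧ ¬Z) ∨ ((¬X ∧ ¬Y) ∧ Z)) ∨ ((¬X ∧ Y) ∧ Z)) ∨ ((X ∧ ¬Y) ∧ Z)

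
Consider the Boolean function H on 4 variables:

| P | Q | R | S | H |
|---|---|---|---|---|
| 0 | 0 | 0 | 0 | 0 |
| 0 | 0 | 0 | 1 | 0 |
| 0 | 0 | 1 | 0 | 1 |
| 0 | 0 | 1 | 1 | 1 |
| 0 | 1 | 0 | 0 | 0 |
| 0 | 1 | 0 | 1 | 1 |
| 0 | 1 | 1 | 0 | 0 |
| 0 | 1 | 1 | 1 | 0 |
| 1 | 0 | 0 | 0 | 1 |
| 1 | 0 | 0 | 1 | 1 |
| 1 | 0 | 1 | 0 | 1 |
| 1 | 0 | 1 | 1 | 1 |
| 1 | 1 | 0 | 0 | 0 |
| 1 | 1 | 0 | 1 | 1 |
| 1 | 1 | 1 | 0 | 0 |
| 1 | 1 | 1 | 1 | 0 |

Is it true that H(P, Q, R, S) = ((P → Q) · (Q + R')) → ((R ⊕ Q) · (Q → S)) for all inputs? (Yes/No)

Yes

Evaluate ((P → Q) · (Q + R')) → ((R ⊕ Q) · (Q → S)) on each row and compare to H:
  P=0, Q=0, R=0, S=0: formula gives 0, H = 0 ✓
  P=0, Q=0, R=0, S=1: formula gives 0, H = 0 ✓
  P=0, Q=0, R=1, S=0: formula gives 1, H = 1 ✓
  P=0, Q=0, R=1, S=1: formula gives 1, H = 1 ✓
  …and likewise for the remaining 12 rows.
All 16 rows match — the expression computes H exactly.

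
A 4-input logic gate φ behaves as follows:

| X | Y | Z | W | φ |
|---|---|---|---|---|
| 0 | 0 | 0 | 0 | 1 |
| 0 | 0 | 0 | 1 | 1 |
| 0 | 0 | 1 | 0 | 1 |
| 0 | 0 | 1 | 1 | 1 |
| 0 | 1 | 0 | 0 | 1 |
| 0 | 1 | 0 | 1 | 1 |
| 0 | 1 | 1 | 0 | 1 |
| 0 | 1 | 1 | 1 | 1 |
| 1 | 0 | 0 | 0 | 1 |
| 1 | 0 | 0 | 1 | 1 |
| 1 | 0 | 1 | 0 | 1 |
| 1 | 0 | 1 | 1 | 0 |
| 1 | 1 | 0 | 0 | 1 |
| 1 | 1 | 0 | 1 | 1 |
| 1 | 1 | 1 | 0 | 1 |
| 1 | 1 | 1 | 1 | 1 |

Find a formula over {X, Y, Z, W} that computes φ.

φ is 0 on exactly one input, (1,0,1,1), whose minterm is X·¬Y·Z·W. So φ is the negation of that single conjunction.

φ(X, Y, Z, W) = (((X · Y') · Z) · W)'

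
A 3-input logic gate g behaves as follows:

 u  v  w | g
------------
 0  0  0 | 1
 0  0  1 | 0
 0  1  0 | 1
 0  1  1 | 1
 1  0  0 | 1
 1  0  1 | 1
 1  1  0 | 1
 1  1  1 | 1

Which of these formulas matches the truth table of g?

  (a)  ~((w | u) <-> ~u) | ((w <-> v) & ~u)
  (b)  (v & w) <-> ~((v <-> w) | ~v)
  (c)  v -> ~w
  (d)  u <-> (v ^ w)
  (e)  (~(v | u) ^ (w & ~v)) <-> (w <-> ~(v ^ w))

(b) disagrees with g on (0,0,1) (formula → 1, table → 0); rule it out.
(c) disagrees with g on (0,0,1) (formula → 1, table → 0); rule it out.
(d) disagrees with g on (0,1,0) (formula → 0, table → 1); rule it out.
(e) disagrees with g on (0,0,0) (formula → 0, table → 1); rule it out.
That leaves (a). Evaluating it on every row reproduces the table of g exactly.

a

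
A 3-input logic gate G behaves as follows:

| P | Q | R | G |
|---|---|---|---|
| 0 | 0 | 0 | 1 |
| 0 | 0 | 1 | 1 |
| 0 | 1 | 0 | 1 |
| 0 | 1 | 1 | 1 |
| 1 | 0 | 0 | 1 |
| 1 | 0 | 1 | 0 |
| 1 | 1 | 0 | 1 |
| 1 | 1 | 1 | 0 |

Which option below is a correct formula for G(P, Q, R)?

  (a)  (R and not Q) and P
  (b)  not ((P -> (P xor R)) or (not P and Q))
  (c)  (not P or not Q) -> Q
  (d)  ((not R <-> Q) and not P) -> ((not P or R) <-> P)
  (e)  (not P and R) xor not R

e

(a): at (0,0,0) it gives 0, but G = 1 — eliminated.
(b): at (0,0,0) it gives 0, but G = 1 — eliminated.
(c): at (0,0,0) it gives 0, but G = 1 — eliminated.
(d): at (0,0,1) it gives 0, but G = 1 — eliminated.
That leaves (e). Evaluating it on every row reproduces the table of G exactly.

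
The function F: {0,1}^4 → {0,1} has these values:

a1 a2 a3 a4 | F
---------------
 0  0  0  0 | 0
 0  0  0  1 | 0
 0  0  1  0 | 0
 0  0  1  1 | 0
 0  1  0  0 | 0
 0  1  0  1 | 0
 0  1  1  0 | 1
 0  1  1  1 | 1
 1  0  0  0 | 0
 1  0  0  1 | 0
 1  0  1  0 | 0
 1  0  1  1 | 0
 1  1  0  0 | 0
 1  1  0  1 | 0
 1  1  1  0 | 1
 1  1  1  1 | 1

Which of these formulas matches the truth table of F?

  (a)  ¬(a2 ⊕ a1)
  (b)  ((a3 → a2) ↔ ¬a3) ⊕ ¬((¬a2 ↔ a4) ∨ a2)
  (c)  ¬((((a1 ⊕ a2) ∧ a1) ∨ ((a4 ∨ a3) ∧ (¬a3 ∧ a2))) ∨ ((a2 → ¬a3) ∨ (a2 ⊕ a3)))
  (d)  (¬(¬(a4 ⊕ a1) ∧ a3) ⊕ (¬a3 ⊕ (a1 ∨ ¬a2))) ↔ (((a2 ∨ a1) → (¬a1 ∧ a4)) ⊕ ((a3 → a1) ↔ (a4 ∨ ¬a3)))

(a) disagrees with F on (0,0,0,0) (formula → 1, table → 0); rule it out.
(b) disagrees with F on (0,0,0,1) (formula → 1, table → 0); rule it out.
(d) disagrees with F on (0,1,0,1) (formula → 1, table → 0); rule it out.
That leaves (c). Evaluating it on every row reproduces the table of F exactly.

c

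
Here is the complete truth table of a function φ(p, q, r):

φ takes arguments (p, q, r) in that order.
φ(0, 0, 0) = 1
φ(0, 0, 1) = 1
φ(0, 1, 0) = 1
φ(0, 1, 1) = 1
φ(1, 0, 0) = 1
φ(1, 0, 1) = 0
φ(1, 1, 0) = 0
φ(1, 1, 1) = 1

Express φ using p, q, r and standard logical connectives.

φ(p, q, r) = not (((p and not q) and r) or ((p and q) and not r))

φ is 0 on only 2 rows — (1,0,1), (1,1,0). Writing each as a minterm (p·¬q·r, p·q·¬r) and OR-ing them characterizes exactly where φ=0, so φ is the negation of that disjunction.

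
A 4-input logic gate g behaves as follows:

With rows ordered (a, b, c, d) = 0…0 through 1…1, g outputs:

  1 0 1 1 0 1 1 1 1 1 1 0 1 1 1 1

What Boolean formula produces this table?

g(a, b, c, d) = NOT (((((NOT a AND NOT b) AND NOT c) AND d) OR (((NOT a AND b) AND NOT c) AND NOT d)) OR (((a AND NOT b) AND c) AND d))

The 0-rows are (0,0,0,1), (0,1,0,0), (1,0,1,1). Take each as a conjunction (¬a·¬b·¬c·d, ¬a·b·¬c·¬d, a·¬b·c·d), form their disjunction, and complement — that gives a formula that is 1 everywhere g is.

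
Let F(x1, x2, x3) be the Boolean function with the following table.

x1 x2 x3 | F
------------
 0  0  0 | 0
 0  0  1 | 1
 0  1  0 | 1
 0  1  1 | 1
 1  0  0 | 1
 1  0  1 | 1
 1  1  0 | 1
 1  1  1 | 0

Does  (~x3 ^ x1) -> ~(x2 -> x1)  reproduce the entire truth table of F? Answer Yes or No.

Check the formula against F row by row:
  x1=0, x2=0, x3=0: formula gives 0, F = 0 ✓
  x1=0, x2=0, x3=1: formula gives 1, F = 1 ✓
  x1=0, x2=1, x3=0: formula gives 1, F = 1 ✓
  x1=0, x2=1, x3=1: formula gives 1, F = 1 ✓
  x1=1, x2=0, x3=0: formula gives 1, F = 1 ✓
  x1=1, x2=0, x3=1: formula gives 0, but F = 1 ✗
Row (1,0,1) is a counterexample, so the formula is not equivalent to F.

No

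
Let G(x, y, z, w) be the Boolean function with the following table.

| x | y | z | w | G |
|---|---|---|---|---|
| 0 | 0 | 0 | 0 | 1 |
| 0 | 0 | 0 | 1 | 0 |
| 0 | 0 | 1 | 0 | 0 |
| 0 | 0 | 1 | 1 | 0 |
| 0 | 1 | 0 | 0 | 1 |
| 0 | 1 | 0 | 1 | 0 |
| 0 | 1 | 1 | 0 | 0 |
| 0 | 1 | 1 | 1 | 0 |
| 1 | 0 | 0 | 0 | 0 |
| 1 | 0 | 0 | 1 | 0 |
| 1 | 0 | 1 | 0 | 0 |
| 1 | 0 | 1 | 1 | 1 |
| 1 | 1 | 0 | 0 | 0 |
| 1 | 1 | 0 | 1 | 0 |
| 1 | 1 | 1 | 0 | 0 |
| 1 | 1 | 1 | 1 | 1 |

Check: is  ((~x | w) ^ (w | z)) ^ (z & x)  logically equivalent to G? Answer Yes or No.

Evaluate ((~x | w) ^ (w | z)) ^ (z & x) on each row and compare to G:
  x=0, y=0, z=0, w=0: formula gives 1, G = 1 ✓
  x=0, y=0, z=0, w=1: formula gives 0, G = 0 ✓
  x=0, y=0, z=1, w=0: formula gives 0, G = 0 ✓
  x=0, y=0, z=1, w=1: formula gives 0, G = 0 ✓
  …and likewise for the remaining 12 rows.
No disagreement on any input; they are logically equivalent.

Yes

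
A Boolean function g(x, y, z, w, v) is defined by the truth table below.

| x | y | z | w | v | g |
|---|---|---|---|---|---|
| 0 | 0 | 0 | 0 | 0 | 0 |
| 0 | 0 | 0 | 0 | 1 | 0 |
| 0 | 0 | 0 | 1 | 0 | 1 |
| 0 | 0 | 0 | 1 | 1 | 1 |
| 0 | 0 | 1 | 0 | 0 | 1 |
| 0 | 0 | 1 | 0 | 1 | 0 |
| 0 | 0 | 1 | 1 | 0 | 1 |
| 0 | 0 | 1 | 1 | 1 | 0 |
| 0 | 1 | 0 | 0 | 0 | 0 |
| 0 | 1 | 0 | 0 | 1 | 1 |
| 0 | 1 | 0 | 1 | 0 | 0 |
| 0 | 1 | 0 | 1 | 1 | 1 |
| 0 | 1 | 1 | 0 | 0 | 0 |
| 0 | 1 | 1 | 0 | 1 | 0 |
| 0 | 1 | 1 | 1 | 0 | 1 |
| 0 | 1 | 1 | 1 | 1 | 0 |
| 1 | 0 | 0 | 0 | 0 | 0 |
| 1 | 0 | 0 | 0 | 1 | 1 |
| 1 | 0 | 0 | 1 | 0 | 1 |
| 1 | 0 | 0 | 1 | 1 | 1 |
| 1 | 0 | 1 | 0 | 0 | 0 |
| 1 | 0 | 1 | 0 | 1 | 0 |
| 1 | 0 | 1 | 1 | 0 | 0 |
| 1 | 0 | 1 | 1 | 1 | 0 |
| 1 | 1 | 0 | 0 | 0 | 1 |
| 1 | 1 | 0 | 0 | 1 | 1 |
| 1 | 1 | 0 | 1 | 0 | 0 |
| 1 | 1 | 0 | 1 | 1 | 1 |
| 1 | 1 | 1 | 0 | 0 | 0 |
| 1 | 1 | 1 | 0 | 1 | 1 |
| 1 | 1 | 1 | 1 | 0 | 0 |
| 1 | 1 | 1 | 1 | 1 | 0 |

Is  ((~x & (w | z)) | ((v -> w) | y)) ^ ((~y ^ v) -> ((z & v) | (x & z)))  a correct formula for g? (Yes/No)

No

Check the formula against g row by row:
  x=0, y=0, z=0, w=0, v=0: formula gives 1, but g = 0 ✗
Since they disagree at (0,0,0,0,0), the expression is not a correct formula for g.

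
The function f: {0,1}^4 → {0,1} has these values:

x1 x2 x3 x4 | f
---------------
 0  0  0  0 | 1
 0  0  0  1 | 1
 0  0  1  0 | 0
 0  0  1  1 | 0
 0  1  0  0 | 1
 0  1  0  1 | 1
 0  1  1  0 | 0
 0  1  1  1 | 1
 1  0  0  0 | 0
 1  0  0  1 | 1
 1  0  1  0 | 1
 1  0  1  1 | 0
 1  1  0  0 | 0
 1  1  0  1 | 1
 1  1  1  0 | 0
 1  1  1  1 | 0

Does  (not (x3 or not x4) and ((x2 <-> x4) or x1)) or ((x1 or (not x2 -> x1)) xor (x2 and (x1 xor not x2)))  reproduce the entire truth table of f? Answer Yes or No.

Check the formula against f row by row:
  x1=0, x2=0, x3=0, x4=0: formula gives 0, but f = 1 ✗
Since they disagree at (0,0,0,0), the expression is not a correct formula for f.

No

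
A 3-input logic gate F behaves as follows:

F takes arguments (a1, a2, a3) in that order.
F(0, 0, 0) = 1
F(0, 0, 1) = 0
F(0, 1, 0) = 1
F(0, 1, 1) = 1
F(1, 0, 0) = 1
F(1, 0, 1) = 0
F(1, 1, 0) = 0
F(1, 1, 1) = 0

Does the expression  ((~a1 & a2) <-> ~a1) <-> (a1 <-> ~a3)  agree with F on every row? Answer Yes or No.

No

Check the formula against F row by row:
  a1=0, a2=0, a3=0: formula gives 1, F = 1 ✓
  a1=0, a2=0, a3=1: formula gives 0, F = 0 ✓
  a1=0, a2=1, a3=0: formula gives 0, but F = 1 ✗
Row (0,1,0) is a counterexample, so the formula is not equivalent to F.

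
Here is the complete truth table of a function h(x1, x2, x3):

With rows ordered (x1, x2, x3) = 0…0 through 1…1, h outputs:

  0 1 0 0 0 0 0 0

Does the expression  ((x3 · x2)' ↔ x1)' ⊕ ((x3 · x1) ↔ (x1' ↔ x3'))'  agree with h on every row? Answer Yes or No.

No

Check the formula against h row by row:
  x1=0, x2=0, x3=0: formula gives 0, h = 0 ✓
  x1=0, x2=0, x3=1: formula gives 1, h = 1 ✓
  x1=0, x2=1, x3=0: formula gives 0, h = 0 ✓
  x1=0, x2=1, x3=1: formula gives 0, h = 0 ✓
  x1=1, x2=0, x3=0: formula gives 0, h = 0 ✓
  …
  x1=1, x2=1, x3=1: formula gives 1, but h = 0 ✗
Since they disagree at (1,1,1), the expression is not a correct formula for h.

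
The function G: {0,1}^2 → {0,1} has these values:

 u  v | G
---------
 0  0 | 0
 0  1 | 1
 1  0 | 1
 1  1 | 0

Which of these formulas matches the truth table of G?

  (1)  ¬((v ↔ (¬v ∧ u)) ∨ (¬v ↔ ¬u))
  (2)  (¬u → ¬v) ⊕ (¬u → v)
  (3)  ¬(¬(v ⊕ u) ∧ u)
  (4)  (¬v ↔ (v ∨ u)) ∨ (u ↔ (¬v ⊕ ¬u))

(2) fails at (0,0): the formula yields 1, G is 0.
(3) fails at (0,0): the formula yields 1, G is 0.
(4) fails at (0,0): the formula yields 1, G is 0.
Only (1) survives; checking it on all 4 rows confirms it matches G.

1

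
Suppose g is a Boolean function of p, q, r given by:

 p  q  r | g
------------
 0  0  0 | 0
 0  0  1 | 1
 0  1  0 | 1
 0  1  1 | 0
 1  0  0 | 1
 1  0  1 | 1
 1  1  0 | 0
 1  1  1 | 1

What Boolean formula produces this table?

The 0-rows are (0,0,0), (0,1,1), (1,1,0). Take each as a conjunction (¬p·¬q·¬r, ¬p·q·r, p·q·¬r), form their disjunction, and complement — that gives a formula that is 1 everywhere g is.

g(p, q, r) = ~((((~p & ~q) & ~r) | ((~p & q) & r)) | ((p & q) & ~r))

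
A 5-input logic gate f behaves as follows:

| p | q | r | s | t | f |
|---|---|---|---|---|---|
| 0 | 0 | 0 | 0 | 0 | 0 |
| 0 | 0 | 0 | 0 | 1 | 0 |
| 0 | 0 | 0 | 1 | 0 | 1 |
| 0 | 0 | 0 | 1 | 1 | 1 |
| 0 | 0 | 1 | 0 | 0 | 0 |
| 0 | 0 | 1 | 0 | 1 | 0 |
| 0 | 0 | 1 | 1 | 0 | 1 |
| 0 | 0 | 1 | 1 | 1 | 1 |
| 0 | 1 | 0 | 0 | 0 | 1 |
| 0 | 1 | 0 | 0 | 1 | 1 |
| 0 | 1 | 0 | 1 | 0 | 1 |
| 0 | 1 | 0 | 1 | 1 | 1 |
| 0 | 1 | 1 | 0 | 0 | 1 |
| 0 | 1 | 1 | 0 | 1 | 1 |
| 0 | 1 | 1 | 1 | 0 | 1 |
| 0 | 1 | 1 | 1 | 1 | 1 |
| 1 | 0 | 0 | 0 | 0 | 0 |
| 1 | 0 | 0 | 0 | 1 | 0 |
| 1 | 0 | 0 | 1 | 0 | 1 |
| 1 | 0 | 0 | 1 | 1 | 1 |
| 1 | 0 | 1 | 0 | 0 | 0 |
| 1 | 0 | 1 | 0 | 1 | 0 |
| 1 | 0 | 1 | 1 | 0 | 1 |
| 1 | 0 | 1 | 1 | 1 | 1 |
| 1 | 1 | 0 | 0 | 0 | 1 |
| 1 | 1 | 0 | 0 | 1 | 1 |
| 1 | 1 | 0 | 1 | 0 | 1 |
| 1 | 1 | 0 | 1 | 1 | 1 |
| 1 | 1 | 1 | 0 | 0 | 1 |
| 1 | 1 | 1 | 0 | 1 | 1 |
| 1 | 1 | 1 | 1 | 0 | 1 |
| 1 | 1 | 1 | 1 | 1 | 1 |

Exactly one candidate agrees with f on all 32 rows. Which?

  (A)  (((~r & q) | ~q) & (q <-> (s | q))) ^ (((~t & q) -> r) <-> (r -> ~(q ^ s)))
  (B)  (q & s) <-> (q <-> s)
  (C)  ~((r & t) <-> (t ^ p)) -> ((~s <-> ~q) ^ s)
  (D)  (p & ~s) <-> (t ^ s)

(A): at (0,0,1,1,0) it gives 0, but f = 1 — eliminated.
(C): at (0,0,0,0,0) it gives 1, but f = 0 — eliminated.
(D): at (0,0,0,0,0) it gives 1, but f = 0 — eliminated.
(B) is the remaining candidate, and it agrees with f on all 32 inputs.

B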